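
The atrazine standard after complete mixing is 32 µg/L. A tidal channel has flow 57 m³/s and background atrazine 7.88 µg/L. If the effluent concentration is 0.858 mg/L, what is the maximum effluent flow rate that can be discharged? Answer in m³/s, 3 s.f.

7.88 µg/L = 0.00788 mg/L.
32 µg/L = 0.032 mg/L.
Mass balance at complete mixing: C_std·(Q_w + Q_r) = Q_w·C_e + Q_r·C_b.
Rearranging, Q_w = Q_r·(C_std − C_b)/(C_e − C_std) = 57·(0.032 − 0.00788) / (0.858 − 0.032) = 1.664 m³/s.

1.66 m³/s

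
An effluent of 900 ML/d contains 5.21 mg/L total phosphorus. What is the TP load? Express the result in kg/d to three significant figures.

900 ML/d = 10.42 m³/s.
Mass flux = Q·C = 10.42 m³/s × 5.21 g/m³ = 54.27 g/s.
= 54.27 g/s × 86.4 = 4689 kg/d.

4690 kg/d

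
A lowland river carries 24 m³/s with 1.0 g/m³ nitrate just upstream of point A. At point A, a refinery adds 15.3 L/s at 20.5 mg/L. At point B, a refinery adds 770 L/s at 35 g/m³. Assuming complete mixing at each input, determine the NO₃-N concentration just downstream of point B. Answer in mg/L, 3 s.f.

15.3 L/s = 0.0153 m³/s.
After input A: C = (24·1 + 0.0153·20.5) / 24.02 = 1.012 mg/L.
770 L/s = 0.77 m³/s.
After input B: C = (24.02·1.012 + 0.77·35) / 24.79 = 2.068 mg/L.

2.07 mg/L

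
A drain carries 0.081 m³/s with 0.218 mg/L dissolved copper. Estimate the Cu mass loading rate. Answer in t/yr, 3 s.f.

Mass flux = Q·C = 0.081 m³/s × 0.218 g/m³ = 0.01766 g/s.
= 0.01766 g/s × 31.56 = 0.5572 t/yr.

0.557 t/yr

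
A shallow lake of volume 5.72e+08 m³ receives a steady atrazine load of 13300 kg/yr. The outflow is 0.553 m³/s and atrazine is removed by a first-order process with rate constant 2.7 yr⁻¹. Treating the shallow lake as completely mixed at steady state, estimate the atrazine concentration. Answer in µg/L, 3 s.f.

Outflow Q = 0.553 m³/s × 3.156e+07 s/yr = 1.745e+07 m³/yr.
Steady-state CSTR mass balance: W = Q·C + k·V·C, so C = W/(Q + kV).
Q + kV = 1.745e+07 + 2.7·5.72e+08 = 1.562e+09 m³/yr.
C = 13300/1.562e+09 = 8.516e-06 kg/m³ = 0.008516 mg/L = 8.516 µg/L.

8.52 µg/L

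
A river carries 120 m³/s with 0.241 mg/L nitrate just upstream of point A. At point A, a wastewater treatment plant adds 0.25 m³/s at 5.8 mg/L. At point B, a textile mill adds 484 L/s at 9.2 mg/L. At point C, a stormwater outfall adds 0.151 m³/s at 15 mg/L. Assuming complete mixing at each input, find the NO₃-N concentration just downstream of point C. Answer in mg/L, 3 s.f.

0.307 mg/L

After input A: C = (120·0.241 + 0.25·5.8) / 120.2 = 0.2526 mg/L.
484 L/s = 0.484 m³/s.
After input B: C = (120.2·0.2526 + 0.484·9.2) / 120.7 = 0.2884 mg/L.
After input C: C = (120.7·0.2884 + 0.151·15) / 120.9 = 0.3068 mg/L.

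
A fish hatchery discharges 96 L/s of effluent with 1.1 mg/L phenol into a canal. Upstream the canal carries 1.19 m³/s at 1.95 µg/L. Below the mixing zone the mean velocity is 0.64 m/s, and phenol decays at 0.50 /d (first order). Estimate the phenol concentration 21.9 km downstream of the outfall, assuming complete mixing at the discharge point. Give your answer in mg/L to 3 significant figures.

96 L/s = 0.096 m³/s.
1.95 µg/L = 0.00195 mg/L.
After complete mixing, C₀ = (0.096·1.1 + 1.19·0.00195) / 1.286 = 0.08392 mg/L.
Travel time t = 2.19e+04 m / 0.64 m/s = 3.422e+04 s = 0.3961 d.
C = 0.08392·exp(−0.50·0.3961) = 0.08392·0.8203 = 0.06884 mg/L.

0.0688 mg/L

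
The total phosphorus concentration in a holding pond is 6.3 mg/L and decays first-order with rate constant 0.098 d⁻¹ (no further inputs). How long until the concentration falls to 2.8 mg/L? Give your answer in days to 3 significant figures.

8.27 d

t = ln(C₀/C)/k = ln(6.3/2.8)/0.098 = 0.8109/0.098 = 8.275 d.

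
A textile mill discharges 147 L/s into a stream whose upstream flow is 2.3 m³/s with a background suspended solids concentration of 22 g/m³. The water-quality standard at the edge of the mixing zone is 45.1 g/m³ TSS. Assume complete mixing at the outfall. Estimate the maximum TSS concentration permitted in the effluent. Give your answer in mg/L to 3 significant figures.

147 L/s = 0.147 m³/s.
Mass balance: 45.1·2.447 = 0.147·Cₑ + 2.3·22.
Cₑ = (110.4 − 50.6) / 0.147 = 406.5 mg/L.

407 mg/L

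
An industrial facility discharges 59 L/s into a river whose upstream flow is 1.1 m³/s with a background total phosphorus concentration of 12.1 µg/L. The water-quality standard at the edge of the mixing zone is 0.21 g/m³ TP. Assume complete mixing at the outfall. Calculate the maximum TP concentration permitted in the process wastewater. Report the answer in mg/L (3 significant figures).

3.90 mg/L

59 L/s = 0.059 m³/s.
12.1 µg/L = 0.0121 mg/L.
Mass balance: 0.21·1.159 = 0.059·Cₑ + 1.1·0.0121.
Cₑ = (0.2434 − 0.01331) / 0.059 = 3.9 mg/L.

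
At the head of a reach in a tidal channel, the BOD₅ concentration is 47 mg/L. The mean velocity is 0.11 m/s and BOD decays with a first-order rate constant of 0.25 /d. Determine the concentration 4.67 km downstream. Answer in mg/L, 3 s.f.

41.6 mg/L

Travel time t = 4.67 km / 0.11 m/s = 4670/0.11 = 4.245e+04 s = 0.4914 d.
First-order decay: C = 47·exp(−0.25·0.4914) = 47·0.8844 = 41.57 mg/L.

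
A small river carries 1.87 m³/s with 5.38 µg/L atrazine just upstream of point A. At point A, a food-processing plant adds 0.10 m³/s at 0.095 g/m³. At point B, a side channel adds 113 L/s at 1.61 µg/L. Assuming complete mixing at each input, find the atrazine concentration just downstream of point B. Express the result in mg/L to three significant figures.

0.00948 mg/L

5.38 µg/L = 0.00538 mg/L.
After input A: C = (1.87·0.00538 + 0.1·0.095) / 1.97 = 0.009929 mg/L.
113 L/s = 0.113 m³/s.
1.61 µg/L = 0.00161 mg/L.
After input B: C = (1.97·0.009929 + 0.113·0.00161) / 2.083 = 0.009478 mg/L.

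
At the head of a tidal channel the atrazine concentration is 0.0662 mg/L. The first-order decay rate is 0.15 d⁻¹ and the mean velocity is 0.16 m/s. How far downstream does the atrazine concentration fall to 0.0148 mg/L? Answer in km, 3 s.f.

138 km

From C = C₀·e^(−kt), t = ln(C₀/C)/k = ln(0.0662/0.0148)/0.15 = 1.498/0.15 = 9.987 d.
Distance = v·t = 0.16 m/s × 8.629e+05 s = 1.381e+05 m = 138.1 km.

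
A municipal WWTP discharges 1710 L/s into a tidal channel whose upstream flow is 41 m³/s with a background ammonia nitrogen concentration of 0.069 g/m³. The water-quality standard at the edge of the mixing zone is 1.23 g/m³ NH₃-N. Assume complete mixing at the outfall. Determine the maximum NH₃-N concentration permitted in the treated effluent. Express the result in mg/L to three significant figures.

1710 L/s = 1.71 m³/s.
Mass balance: 1.23·42.71 = 1.71·Cₑ + 41·0.069.
Cₑ = (52.53 − 2.829) / 1.71 = 29.07 mg/L.

29.1 mg/L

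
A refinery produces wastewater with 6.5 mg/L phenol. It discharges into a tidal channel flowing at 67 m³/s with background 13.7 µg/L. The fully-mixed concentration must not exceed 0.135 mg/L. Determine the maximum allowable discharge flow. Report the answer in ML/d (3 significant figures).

13.7 µg/L = 0.0137 mg/L.
Mass balance at complete mixing: C_std·(Q_w + Q_r) = Q_w·C_e + Q_r·C_b.
Rearranging, Q_w = Q_r·(C_std − C_b)/(C_e − C_std) = 67·(0.135 − 0.0137) / (6.5 − 0.135) = 1.277 m³/s.
= 110.3 ML/d.

110 ML/d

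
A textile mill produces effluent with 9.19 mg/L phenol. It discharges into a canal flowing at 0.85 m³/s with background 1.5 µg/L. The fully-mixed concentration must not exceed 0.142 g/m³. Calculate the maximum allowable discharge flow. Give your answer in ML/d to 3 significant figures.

1.14 ML/d

1.5 µg/L = 0.0015 mg/L.
Mass balance at complete mixing: C_std·(Q_w + Q_r) = Q_w·C_e + Q_r·C_b.
Rearranging, Q_w = Q_r·(C_std − C_b)/(C_e − C_std) = 0.85·(0.142 − 0.0015) / (9.19 − 0.142) = 0.0132 m³/s.
= 1.14 ML/d.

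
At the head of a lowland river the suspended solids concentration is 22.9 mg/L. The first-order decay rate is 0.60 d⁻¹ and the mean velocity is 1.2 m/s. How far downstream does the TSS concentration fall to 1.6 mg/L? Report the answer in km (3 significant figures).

460 km

From C = C₀·e^(−kt), t = ln(C₀/C)/k = ln(22.9/1.6)/0.60 = 2.661/0.60 = 4.435 d.
Distance = v·t = 1.2 m/s × 3.832e+05 s = 4.598e+05 m = 459.8 km.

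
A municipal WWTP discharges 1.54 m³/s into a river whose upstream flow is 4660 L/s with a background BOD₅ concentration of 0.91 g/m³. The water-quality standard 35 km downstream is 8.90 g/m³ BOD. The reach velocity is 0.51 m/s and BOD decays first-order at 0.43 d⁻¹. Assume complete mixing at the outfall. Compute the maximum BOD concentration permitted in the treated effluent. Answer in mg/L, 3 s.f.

4660 L/s = 4.66 m³/s.
Travel time to the compliance point: t = 3.5e+04/0.51 = 6.863e+04 s = 0.7943 d; decay factor exp(−0.43·0.7943) = 0.7107.
So the concentration just after mixing may be at most 8.9/0.7107 = 12.52 mg/L.
Mass balance: 12.52·6.2 = 1.54·Cₑ + 4.66·0.91.
Cₑ = (77.65 − 4.241) / 1.54 = 47.67 mg/L.

47.7 mg/L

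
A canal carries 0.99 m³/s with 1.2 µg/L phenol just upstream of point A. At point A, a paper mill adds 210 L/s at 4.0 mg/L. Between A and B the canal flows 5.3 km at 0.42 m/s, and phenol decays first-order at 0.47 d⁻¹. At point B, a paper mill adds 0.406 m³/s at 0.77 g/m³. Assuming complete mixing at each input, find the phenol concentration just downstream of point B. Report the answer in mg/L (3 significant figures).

0.684 mg/L

1.2 µg/L = 0.0012 mg/L.
210 L/s = 0.21 m³/s.
After input A: C = (0.99·0.0012 + 0.21·4) / 1.2 = 0.701 mg/L.
Over the 5.3 km reach to input B (t = 1.262e+04 s = 0.1461 d), decay gives C = 0.701·exp(−0.47·0.1461) = 0.6545 mg/L.
After input B: C = (1.2·0.6545 + 0.406·0.77) / 1.606 = 0.6837 mg/L.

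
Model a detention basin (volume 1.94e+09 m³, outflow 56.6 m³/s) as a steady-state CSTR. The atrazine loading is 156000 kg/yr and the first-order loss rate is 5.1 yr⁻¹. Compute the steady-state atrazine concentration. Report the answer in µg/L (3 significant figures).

Outflow Q = 56.6 m³/s × 3.156e+07 s/yr = 1.786e+09 m³/yr.
Steady-state CSTR mass balance: W = Q·C + k·V·C, so C = W/(Q + kV).
Q + kV = 1.786e+09 + 5.1·1.94e+09 = 1.168e+10 m³/yr.
C = 156000/1.168e+10 = 1.336e-05 kg/m³ = 0.01336 mg/L = 13.36 µg/L.

13.4 µg/L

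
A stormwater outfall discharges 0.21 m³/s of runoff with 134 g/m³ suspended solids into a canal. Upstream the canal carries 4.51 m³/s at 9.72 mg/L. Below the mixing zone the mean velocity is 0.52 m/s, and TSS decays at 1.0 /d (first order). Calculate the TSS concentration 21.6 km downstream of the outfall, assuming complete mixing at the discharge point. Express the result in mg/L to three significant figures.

9.43 mg/L

After complete mixing, C₀ = (0.21·134 + 4.51·9.72) / 4.72 = 15.25 mg/L.
Travel time t = 2.16e+04 m / 0.52 m/s = 4.154e+04 s = 0.4808 d.
C = 15.25·exp(−1.0·0.4808) = 15.25·0.6183 = 9.429 mg/L.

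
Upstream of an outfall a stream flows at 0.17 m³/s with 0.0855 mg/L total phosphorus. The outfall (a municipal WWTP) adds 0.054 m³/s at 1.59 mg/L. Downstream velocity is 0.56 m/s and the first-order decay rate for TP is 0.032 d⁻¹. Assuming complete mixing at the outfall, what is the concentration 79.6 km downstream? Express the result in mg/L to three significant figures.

0.425 mg/L

After complete mixing, C₀ = (0.054·1.59 + 0.17·0.0855) / 0.224 = 0.4482 mg/L.
Travel time t = 7.96e+04 m / 0.56 m/s = 1.421e+05 s = 1.645 d.
C = 0.4482·exp(−0.032·1.645) = 0.4482·0.9487 = 0.4252 mg/L.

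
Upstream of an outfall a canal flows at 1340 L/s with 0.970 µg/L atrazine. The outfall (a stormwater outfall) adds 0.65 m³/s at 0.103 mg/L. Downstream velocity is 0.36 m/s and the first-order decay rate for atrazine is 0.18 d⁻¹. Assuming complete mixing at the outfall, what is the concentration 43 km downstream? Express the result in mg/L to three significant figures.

0.0267 mg/L

1340 L/s = 1.34 m³/s.
0.970 µg/L = 0.00097 mg/L.
After complete mixing, C₀ = (0.65·0.103 + 1.34·0.00097) / 1.99 = 0.0343 mg/L.
Travel time t = 4.3e+04 m / 0.36 m/s = 1.194e+05 s = 1.382 d.
C = 0.0343·exp(−0.18·1.382) = 0.0343·0.7797 = 0.02674 mg/L.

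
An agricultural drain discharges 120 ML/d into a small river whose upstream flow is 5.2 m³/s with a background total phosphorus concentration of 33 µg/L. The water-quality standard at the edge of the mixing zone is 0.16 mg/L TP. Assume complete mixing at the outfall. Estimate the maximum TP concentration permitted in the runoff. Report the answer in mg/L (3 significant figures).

120 ML/d = 1.389 m³/s.
33 µg/L = 0.033 mg/L.
Mass balance: 0.16·6.589 = 1.389·Cₑ + 5.2·0.033.
Cₑ = (1.054 − 0.1716) / 1.389 = 0.6355 mg/L.

0.635 mg/L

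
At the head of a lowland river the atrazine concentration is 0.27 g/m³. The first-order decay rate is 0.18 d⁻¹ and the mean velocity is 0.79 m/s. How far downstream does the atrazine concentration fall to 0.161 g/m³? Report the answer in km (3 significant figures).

196 km

From C = C₀·e^(−kt), t = ln(C₀/C)/k = ln(0.27/0.161)/0.18 = 0.517/0.18 = 2.872 d.
Distance = v·t = 0.79 m/s × 2.482e+05 s = 1.961e+05 m = 196.1 km.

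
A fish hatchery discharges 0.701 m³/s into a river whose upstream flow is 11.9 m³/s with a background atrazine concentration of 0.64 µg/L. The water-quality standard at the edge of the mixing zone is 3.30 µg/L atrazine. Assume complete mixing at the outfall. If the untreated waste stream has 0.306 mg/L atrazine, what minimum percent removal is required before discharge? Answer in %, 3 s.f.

0.64 µg/L = 0.00064 mg/L.
3.30 µg/L = 0.0033 mg/L.
Mass balance: 0.0033·12.6 = 0.701·Cₑ + 11.9·0.00064.
Cₑ = (0.04158 − 0.007616) / 0.701 = 0.04846 mg/L.
Required removal = 1 − 0.04846/0.306 = 84.16 %.

84.2 %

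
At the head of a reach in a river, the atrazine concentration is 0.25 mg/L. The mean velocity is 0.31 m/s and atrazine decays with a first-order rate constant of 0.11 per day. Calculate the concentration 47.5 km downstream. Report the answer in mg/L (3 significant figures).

Travel time t = 47.5 km / 0.31 m/s = 4.75e+04/0.31 = 1.532e+05 s = 1.773 d.
First-order decay: C = 0.25·exp(−0.11·1.773) = 0.25·0.8228 = 0.2057 mg/L.

0.206 mg/L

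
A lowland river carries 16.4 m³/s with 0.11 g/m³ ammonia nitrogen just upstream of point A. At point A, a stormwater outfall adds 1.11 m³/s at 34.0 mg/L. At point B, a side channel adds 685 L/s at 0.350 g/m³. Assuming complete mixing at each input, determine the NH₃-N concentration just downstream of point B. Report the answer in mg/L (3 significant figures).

After input A: C = (16.4·0.11 + 1.11·34) / 17.51 = 2.258 mg/L.
685 L/s = 0.685 m³/s.
After input B: C = (17.51·2.258 + 0.685·0.35) / 18.19 = 2.187 mg/L.

2.19 mg/L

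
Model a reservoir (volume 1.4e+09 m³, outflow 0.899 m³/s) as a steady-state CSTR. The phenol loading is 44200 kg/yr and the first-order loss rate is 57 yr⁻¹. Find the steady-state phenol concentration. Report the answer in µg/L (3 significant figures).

Outflow Q = 0.899 m³/s × 3.156e+07 s/yr = 2.837e+07 m³/yr.
Steady-state CSTR mass balance: W = Q·C + k·V·C, so C = W/(Q + kV).
Q + kV = 2.837e+07 + 57·1.4e+09 = 7.983e+10 m³/yr.
C = 44200/7.983e+10 = 5.537e-07 kg/m³ = 0.0005537 mg/L = 0.5537 µg/L.

0.554 µg/L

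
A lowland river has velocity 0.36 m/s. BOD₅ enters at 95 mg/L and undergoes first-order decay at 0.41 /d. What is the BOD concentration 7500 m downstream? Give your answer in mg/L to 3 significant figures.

86.1 mg/L

Travel time t = 7500 m / 0.36 m/s = 7500/0.36 = 2.083e+04 s = 0.2411 d.
First-order decay: C = 95·exp(−0.41·0.2411) = 95·0.9059 = 86.06 mg/L.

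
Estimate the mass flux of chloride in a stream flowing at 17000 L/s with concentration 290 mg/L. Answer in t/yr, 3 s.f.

156000 t/yr

17000 L/s = 17 m³/s.
Mass flux = Q·C = 17 m³/s × 290 g/m³ = 4930 g/s.
= 4930 g/s × 31.56 = 1.556e+05 t/yr.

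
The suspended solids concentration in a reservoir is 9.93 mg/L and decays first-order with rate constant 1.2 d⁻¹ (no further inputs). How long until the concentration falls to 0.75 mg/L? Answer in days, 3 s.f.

2.15 d

t = ln(C₀/C)/k = ln(9.93/0.75)/1.2 = 2.583/1.2 = 2.153 d.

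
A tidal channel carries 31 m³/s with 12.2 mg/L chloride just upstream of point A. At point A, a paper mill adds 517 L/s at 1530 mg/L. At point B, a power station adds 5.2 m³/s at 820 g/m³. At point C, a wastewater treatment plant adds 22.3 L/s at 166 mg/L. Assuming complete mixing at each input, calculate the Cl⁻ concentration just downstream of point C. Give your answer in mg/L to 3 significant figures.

517 L/s = 0.517 m³/s.
After input A: C = (31·12.2 + 0.517·1530) / 31.52 = 37.1 mg/L.
After input B: C = (31.52·37.1 + 5.2·820) / 36.72 = 148 mg/L.
22.3 L/s = 0.0223 m³/s.
After input C: C = (36.72·148 + 0.0223·166) / 36.74 = 148 mg/L.

148 mg/L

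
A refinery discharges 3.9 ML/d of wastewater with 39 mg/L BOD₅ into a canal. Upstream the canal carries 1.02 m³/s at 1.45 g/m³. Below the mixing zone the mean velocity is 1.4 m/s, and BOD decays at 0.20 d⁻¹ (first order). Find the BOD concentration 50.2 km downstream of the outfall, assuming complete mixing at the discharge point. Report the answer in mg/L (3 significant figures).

2.80 mg/L

3.9 ML/d = 0.04514 m³/s.
After complete mixing, C₀ = (0.04514·39 + 1.02·1.45) / 1.065 = 3.041 mg/L.
Travel time t = 5.02e+04 m / 1.4 m/s = 3.586e+04 s = 0.415 d.
C = 3.041·exp(−0.20·0.415) = 3.041·0.9203 = 2.799 mg/L.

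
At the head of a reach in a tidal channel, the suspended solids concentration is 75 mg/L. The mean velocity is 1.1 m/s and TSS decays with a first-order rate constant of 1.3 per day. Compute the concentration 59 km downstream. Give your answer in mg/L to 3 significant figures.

33.5 mg/L

Travel time t = 59 km / 1.1 m/s = 5.9e+04/1.1 = 5.364e+04 s = 0.6208 d.
First-order decay: C = 75·exp(−1.3·0.6208) = 75·0.4462 = 33.46 mg/L.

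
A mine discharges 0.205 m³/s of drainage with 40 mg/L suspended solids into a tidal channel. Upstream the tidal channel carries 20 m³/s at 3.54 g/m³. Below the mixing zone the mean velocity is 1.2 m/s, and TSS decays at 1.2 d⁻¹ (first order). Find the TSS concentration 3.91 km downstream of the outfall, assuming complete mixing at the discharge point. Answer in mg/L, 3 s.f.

After complete mixing, C₀ = (0.205·40 + 20·3.54) / 20.2 = 3.91 mg/L.
Travel time t = 3910 m / 1.2 m/s = 3258 s = 0.03771 d.
C = 3.91·exp(−1.2·0.03771) = 3.91·0.9558 = 3.737 mg/L.

3.74 mg/L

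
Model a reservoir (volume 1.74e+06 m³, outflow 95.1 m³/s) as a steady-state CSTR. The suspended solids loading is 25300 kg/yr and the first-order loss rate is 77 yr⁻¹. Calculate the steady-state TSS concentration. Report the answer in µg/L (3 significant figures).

Outflow Q = 95.1 m³/s × 3.156e+07 s/yr = 3.001e+09 m³/yr.
Steady-state CSTR mass balance: W = Q·C + k·V·C, so C = W/(Q + kV).
Q + kV = 3.001e+09 + 77·1.74e+06 = 3.135e+09 m³/yr.
C = 25300/3.135e+09 = 8.07e-06 kg/m³ = 0.00807 mg/L = 8.07 µg/L.

8.07 µg/L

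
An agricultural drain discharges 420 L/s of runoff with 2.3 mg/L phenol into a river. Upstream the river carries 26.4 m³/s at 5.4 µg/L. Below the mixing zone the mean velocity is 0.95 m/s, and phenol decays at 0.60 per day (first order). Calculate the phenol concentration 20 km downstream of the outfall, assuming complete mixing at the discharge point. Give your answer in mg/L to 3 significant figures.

0.0357 mg/L

420 L/s = 0.42 m³/s.
5.4 µg/L = 0.0054 mg/L.
After complete mixing, C₀ = (0.42·2.3 + 26.4·0.0054) / 26.82 = 0.04133 mg/L.
Travel time t = 2e+04 m / 0.95 m/s = 2.105e+04 s = 0.2437 d.
C = 0.04133·exp(−0.60·0.2437) = 0.04133·0.864 = 0.03571 mg/L.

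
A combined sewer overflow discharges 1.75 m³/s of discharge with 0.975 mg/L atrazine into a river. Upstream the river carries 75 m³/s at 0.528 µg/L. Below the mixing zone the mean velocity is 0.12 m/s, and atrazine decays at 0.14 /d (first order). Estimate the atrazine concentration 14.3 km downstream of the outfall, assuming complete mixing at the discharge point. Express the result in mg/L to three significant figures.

0.0188 mg/L

0.528 µg/L = 0.000528 mg/L.
After complete mixing, C₀ = (1.75·0.975 + 75·0.000528) / 76.75 = 0.02275 mg/L.
Travel time t = 1.43e+04 m / 0.12 m/s = 1.192e+05 s = 1.379 d.
C = 0.02275·exp(−0.14·1.379) = 0.02275·0.8244 = 0.01875 mg/L.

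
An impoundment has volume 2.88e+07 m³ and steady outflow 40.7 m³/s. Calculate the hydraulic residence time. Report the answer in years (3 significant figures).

Q = 40.7 m³/s × 3.156e+07 s/yr = 1.284e+09 m³/yr.
Hydraulic residence time τ = V/Q = 2.88e+07/1.284e+09 = 0.02242 yr.

0.0224 yr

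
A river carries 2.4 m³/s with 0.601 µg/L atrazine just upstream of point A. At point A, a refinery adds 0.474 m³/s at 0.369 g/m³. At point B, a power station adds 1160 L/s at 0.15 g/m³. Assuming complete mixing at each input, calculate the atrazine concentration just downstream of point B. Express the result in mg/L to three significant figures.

0.601 µg/L = 0.000601 mg/L.
After input A: C = (2.4·0.000601 + 0.474·0.369) / 2.874 = 0.06136 mg/L.
1160 L/s = 1.16 m³/s.
After input B: C = (2.874·0.06136 + 1.16·0.15) / 4.034 = 0.08685 mg/L.

0.0868 mg/L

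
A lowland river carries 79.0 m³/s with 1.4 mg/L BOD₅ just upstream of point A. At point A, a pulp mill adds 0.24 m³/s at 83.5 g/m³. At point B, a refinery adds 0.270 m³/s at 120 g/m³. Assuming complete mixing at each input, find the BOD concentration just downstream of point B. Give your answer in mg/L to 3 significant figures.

2.05 mg/L

After input A: C = (79·1.4 + 0.24·83.5) / 79.24 = 1.649 mg/L.
After input B: C = (79.24·1.649 + 0.27·120) / 79.51 = 2.051 mg/L.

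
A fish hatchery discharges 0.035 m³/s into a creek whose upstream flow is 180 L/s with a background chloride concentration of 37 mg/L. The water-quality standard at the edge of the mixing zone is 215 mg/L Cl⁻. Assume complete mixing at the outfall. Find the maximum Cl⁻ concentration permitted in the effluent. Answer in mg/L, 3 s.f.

180 L/s = 0.18 m³/s.
Mass balance: 215·0.215 = 0.035·Cₑ + 0.18·37.
Cₑ = (46.23 − 6.66) / 0.035 = 1130 mg/L.

1130 mg/L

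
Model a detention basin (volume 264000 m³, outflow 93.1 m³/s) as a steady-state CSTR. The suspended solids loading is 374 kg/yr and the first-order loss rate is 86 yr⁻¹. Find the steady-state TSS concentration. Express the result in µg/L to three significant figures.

Outflow Q = 93.1 m³/s × 3.156e+07 s/yr = 2.938e+09 m³/yr.
Steady-state CSTR mass balance: W = Q·C + k·V·C, so C = W/(Q + kV).
Q + kV = 2.938e+09 + 86·264000 = 2.961e+09 m³/yr.
C = 374/2.961e+09 = 1.263e-07 kg/m³ = 0.0001263 mg/L = 0.1263 µg/L.

0.126 µg/L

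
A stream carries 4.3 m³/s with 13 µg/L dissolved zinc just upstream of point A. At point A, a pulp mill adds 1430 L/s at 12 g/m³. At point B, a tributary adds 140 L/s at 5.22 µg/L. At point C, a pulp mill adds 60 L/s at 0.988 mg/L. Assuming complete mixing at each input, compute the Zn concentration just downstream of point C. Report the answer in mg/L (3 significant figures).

13 µg/L = 0.013 mg/L.
1430 L/s = 1.43 m³/s.
After input A: C = (4.3·0.013 + 1.43·12) / 5.73 = 3.005 mg/L.
140 L/s = 0.14 m³/s.
5.22 µg/L = 0.00522 mg/L.
After input B: C = (5.73·3.005 + 0.14·0.00522) / 5.87 = 2.933 mg/L.
60 L/s = 0.06 m³/s.
After input C: C = (5.87·2.933 + 0.06·0.988) / 5.93 = 2.913 mg/L.

2.91 mg/L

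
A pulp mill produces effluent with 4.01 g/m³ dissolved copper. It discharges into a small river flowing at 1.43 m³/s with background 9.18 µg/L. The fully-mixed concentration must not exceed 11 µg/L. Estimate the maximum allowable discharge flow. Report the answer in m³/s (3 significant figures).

9.18 µg/L = 0.00918 mg/L.
11 µg/L = 0.011 mg/L.
Mass balance at complete mixing: C_std·(Q_w + Q_r) = Q_w·C_e + Q_r·C_b.
Rearranging, Q_w = Q_r·(C_std − C_b)/(C_e − C_std) = 1.43·(0.011 − 0.00918) / (4.01 − 0.011) = 0.0006508 m³/s.

0.000651 m³/s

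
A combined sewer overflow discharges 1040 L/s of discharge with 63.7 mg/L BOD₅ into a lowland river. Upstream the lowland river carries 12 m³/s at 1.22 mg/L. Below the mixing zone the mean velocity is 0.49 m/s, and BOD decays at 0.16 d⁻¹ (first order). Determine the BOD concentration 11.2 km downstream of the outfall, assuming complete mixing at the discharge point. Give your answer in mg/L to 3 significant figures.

1040 L/s = 1.04 m³/s.
After complete mixing, C₀ = (1.04·63.7 + 12·1.22) / 13.04 = 6.203 mg/L.
Travel time t = 1.12e+04 m / 0.49 m/s = 2.286e+04 s = 0.2646 d.
C = 6.203·exp(−0.16·0.2646) = 6.203·0.9586 = 5.946 mg/L.

5.95 mg/L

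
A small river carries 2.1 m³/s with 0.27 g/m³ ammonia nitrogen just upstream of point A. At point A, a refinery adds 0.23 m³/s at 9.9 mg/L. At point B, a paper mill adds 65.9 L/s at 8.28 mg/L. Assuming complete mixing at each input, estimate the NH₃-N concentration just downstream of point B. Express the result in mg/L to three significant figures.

1.41 mg/L

After input A: C = (2.1·0.27 + 0.23·9.9) / 2.33 = 1.221 mg/L.
65.9 L/s = 0.0659 m³/s.
After input B: C = (2.33·1.221 + 0.0659·8.28) / 2.396 = 1.415 mg/L.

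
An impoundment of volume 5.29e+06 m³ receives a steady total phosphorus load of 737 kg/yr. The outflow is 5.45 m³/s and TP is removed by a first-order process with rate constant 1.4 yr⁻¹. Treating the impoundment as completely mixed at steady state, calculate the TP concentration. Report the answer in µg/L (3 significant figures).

4.11 µg/L

Outflow Q = 5.45 m³/s × 3.156e+07 s/yr = 1.72e+08 m³/yr.
Steady-state CSTR mass balance: W = Q·C + k·V·C, so C = W/(Q + kV).
Q + kV = 1.72e+08 + 1.4·5.29e+06 = 1.794e+08 m³/yr.
C = 737/1.794e+08 = 4.108e-06 kg/m³ = 0.004108 mg/L = 4.108 µg/L.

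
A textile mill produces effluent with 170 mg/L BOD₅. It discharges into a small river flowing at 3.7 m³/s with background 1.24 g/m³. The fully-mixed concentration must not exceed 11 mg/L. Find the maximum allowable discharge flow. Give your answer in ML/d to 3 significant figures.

Mass balance at complete mixing: C_std·(Q_w + Q_r) = Q_w·C_e + Q_r·C_b.
Rearranging, Q_w = Q_r·(C_std − C_b)/(C_e − C_std) = 3.7·(11 − 1.24) / (170 − 11) = 0.2271 m³/s.
= 19.62 ML/d.

19.6 ML/d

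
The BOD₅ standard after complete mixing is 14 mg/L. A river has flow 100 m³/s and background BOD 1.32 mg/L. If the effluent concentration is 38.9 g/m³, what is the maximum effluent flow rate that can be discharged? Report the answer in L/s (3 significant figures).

50900 L/s

Mass balance at complete mixing: C_std·(Q_w + Q_r) = Q_w·C_e + Q_r·C_b.
Rearranging, Q_w = Q_r·(C_std − C_b)/(C_e − C_std) = 100·(14 − 1.32) / (38.9 − 14) = 50.92 m³/s.
= 5.092e+04 L/s.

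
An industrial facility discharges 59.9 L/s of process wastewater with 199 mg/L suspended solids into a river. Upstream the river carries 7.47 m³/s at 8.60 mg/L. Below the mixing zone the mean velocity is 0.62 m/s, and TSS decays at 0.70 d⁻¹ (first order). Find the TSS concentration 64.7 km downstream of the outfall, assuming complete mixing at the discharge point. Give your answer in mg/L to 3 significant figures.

59.9 L/s = 0.0599 m³/s.
After complete mixing, C₀ = (0.0599·199 + 7.47·8.6) / 7.53 = 10.11 mg/L.
Travel time t = 6.47e+04 m / 0.62 m/s = 1.044e+05 s = 1.208 d.
C = 10.11·exp(−0.70·1.208) = 10.11·0.4294 = 4.343 mg/L.

4.34 mg/L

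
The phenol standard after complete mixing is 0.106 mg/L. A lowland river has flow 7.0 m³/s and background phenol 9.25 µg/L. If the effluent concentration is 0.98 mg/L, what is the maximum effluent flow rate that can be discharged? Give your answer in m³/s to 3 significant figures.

0.775 m³/s

9.25 µg/L = 0.00925 mg/L.
Mass balance at complete mixing: C_std·(Q_w + Q_r) = Q_w·C_e + Q_r·C_b.
Rearranging, Q_w = Q_r·(C_std − C_b)/(C_e − C_std) = 7.0·(0.106 − 0.00925) / (0.98 − 0.106) = 0.7749 m³/s.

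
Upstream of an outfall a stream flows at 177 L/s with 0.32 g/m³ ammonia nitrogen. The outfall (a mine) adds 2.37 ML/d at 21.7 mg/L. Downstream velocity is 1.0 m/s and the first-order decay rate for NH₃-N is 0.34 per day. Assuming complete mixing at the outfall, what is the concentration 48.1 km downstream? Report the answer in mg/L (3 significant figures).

2.37 ML/d = 0.02743 m³/s.
177 L/s = 0.177 m³/s.
After complete mixing, C₀ = (0.02743·21.7 + 0.177·0.32) / 0.2044 = 3.189 mg/L.
Travel time t = 4.81e+04 m / 1.0 m/s = 4.81e+04 s = 0.5567 d.
C = 3.189·exp(−0.34·0.5567) = 3.189·0.8276 = 2.639 mg/L.

2.64 mg/L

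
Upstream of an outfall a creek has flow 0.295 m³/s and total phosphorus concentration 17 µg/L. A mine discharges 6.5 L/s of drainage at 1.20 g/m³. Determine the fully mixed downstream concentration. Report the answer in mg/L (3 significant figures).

0.0425 mg/L

6.5 L/s = 0.0065 m³/s.
17 µg/L = 0.017 mg/L.
Flow-weighted mixing gives C = (0.0065·1.2 + 0.295·0.017) / (0.0065 + 0.295) = 0.01282/0.3015 = 0.0425 mg/L.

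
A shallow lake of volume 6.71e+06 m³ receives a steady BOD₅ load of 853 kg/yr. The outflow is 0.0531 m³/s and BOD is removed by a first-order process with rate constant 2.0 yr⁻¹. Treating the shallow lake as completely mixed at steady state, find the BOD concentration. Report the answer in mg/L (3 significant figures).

Outflow Q = 0.0531 m³/s × 3.156e+07 s/yr = 1.676e+06 m³/yr.
Steady-state CSTR mass balance: W = Q·C + k·V·C, so C = W/(Q + kV).
Q + kV = 1.676e+06 + 2.0·6.71e+06 = 1.51e+07 m³/yr.
C = 853/1.51e+07 = 5.651e-05 kg/m³ = 0.05651 mg/L.

0.0565 mg/L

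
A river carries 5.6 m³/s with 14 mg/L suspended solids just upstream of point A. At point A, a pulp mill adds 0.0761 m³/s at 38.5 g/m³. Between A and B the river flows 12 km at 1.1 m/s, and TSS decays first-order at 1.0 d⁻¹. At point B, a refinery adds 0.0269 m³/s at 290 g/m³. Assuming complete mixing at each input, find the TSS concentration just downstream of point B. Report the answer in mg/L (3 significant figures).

13.9 mg/L

After input A: C = (5.6·14 + 0.0761·38.5) / 5.676 = 14.33 mg/L.
Over the 12 km reach to input B (t = 1.091e+04 s = 0.1263 d), decay gives C = 14.33·exp(−1.0·0.1263) = 12.63 mg/L.
After input B: C = (5.676·12.63 + 0.0269·290) / 5.703 = 13.94 mg/L.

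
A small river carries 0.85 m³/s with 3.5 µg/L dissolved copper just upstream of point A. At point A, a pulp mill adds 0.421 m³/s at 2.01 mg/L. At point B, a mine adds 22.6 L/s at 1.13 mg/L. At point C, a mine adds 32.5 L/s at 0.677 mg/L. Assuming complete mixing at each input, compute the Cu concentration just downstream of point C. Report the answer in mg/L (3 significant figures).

0.676 mg/L

3.5 µg/L = 0.0035 mg/L.
After input A: C = (0.85·0.0035 + 0.421·2.01) / 1.271 = 0.6681 mg/L.
22.6 L/s = 0.0226 m³/s.
After input B: C = (1.271·0.6681 + 0.0226·1.13) / 1.294 = 0.6762 mg/L.
32.5 L/s = 0.0325 m³/s.
After input C: C = (1.294·0.6762 + 0.0325·0.677) / 1.326 = 0.6762 mg/L.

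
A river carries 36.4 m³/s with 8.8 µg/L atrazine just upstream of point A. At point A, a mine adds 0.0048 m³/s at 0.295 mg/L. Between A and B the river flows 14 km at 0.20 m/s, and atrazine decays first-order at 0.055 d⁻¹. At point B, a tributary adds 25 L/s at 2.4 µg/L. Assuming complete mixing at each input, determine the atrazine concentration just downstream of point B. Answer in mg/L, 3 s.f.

8.8 µg/L = 0.0088 mg/L.
After input A: C = (36.4·0.0088 + 0.0048·0.295) / 36.4 = 0.008838 mg/L.
Over the 14 km reach to input B (t = 7e+04 s = 0.8102 d), decay gives C = 0.008838·exp(−0.055·0.8102) = 0.008453 mg/L.
25 L/s = 0.025 m³/s.
2.4 µg/L = 0.0024 mg/L.
After input B: C = (36.4·0.008453 + 0.025·0.0024) / 36.43 = 0.008448 mg/L.

0.00845 mg/L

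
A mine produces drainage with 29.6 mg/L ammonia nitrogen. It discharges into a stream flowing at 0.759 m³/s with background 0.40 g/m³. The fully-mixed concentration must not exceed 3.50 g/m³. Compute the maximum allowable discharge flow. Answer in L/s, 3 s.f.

Mass balance at complete mixing: C_std·(Q_w + Q_r) = Q_w·C_e + Q_r·C_b.
Rearranging, Q_w = Q_r·(C_std − C_b)/(C_e − C_std) = 0.759·(3.5 − 0.4) / (29.6 − 3.5) = 0.09015 m³/s.
= 90.15 L/s.

90.1 L/s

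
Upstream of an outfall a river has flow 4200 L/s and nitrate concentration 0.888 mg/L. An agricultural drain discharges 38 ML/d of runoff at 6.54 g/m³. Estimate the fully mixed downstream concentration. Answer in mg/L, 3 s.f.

1.42 mg/L

38 ML/d = 0.4398 m³/s.
4200 L/s = 4.2 m³/s.
By mass balance at complete mixing, C = (0.4398·6.54 + 4.2·0.888) / (0.4398 + 4.2) = 6.606/4.64 = 1.424 mg/L.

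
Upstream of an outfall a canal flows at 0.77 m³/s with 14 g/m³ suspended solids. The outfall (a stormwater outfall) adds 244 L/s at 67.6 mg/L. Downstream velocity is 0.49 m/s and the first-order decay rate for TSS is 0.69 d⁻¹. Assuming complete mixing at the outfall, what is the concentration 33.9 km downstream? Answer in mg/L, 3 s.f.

244 L/s = 0.244 m³/s.
After complete mixing, C₀ = (0.244·67.6 + 0.77·14) / 1.014 = 26.9 mg/L.
Travel time t = 3.39e+04 m / 0.49 m/s = 6.918e+04 s = 0.8007 d.
C = 26.9·exp(−0.69·0.8007) = 26.9·0.5755 = 15.48 mg/L.

15.5 mg/L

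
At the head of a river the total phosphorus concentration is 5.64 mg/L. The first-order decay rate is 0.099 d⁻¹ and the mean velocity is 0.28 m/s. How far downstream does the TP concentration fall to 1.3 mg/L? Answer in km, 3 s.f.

From C = C₀·e^(−kt), t = ln(C₀/C)/k = ln(5.64/1.3)/0.099 = 1.468/0.099 = 14.82 d.
Distance = v·t = 0.28 m/s × 1.281e+06 s = 3.586e+05 m = 358.6 km.

359 km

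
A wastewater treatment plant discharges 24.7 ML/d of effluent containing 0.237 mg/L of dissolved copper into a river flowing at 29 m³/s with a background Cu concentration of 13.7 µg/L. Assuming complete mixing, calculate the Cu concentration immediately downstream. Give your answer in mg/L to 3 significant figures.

0.0159 mg/L

24.7 ML/d = 0.2859 m³/s.
13.7 µg/L = 0.0137 mg/L.
By mass balance at complete mixing, C = (0.2859·0.237 + 29·0.0137) / (0.2859 + 29) = 0.4651/29.29 = 0.01588 mg/L.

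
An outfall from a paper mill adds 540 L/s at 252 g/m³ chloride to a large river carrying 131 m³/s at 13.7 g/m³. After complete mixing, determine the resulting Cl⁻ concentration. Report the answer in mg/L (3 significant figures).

540 L/s = 0.54 m³/s.
Conservation of mass across the mixing zone: C = (0.54·252 + 131·13.7) / (0.54 + 131) = 1931/131.5 = 14.68 mg/L.

14.7 mg/L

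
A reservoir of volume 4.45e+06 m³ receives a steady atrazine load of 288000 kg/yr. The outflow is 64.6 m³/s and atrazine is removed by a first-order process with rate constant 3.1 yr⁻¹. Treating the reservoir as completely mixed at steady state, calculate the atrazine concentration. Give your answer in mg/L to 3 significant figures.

Outflow Q = 64.6 m³/s × 3.156e+07 s/yr = 2.039e+09 m³/yr.
Steady-state CSTR mass balance: W = Q·C + k·V·C, so C = W/(Q + kV).
Q + kV = 2.039e+09 + 3.1·4.45e+06 = 2.052e+09 m³/yr.
C = 288000/2.052e+09 = 0.0001403 kg/m³ = 0.1403 mg/L.

0.140 mg/L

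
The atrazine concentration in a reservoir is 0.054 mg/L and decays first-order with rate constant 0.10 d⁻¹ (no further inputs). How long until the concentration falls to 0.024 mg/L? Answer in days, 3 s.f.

t = ln(C₀/C)/k = ln(0.054/0.024)/0.10 = 0.8109/0.10 = 8.109 d.

8.11 d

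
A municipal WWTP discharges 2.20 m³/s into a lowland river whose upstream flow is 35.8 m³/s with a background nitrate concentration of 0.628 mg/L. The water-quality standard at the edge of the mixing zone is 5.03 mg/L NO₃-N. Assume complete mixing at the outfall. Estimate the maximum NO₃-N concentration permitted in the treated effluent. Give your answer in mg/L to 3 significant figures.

Mass balance: 5.03·38 = 2.2·Cₑ + 35.8·0.628.
Cₑ = (191.1 − 22.48) / 2.2 = 76.66 mg/L.

76.7 mg/L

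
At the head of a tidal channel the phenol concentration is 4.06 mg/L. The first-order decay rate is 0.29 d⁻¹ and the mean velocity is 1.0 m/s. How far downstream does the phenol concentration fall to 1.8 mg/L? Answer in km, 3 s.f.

242 km

From C = C₀·e^(−kt), t = ln(C₀/C)/k = ln(4.06/1.8)/0.29 = 0.8134/0.29 = 2.805 d.
Distance = v·t = 1.0 m/s × 2.423e+05 s = 2.423e+05 m = 242.3 km.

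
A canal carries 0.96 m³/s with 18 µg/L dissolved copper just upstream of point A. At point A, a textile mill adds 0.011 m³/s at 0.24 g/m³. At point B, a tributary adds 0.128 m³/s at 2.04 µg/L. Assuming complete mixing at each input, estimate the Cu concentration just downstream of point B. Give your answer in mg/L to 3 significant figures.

18 µg/L = 0.018 mg/L.
After input A: C = (0.96·0.018 + 0.011·0.24) / 0.971 = 0.02051 mg/L.
2.04 µg/L = 0.00204 mg/L.
After input B: C = (0.971·0.02051 + 0.128·0.00204) / 1.099 = 0.01836 mg/L.

0.0184 mg/L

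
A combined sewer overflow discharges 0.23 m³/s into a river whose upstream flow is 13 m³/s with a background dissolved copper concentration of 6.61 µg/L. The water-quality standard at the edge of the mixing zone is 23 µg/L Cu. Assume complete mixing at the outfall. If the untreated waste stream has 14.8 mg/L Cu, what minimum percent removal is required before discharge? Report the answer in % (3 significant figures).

6.61 µg/L = 0.00661 mg/L.
23 µg/L = 0.023 mg/L.
Mass balance: 0.023·13.23 = 0.23·Cₑ + 13·0.00661.
Cₑ = (0.3043 − 0.08593) / 0.23 = 0.9494 mg/L.
Required removal = 1 − 0.9494/14.8 = 93.59 %.

93.6 %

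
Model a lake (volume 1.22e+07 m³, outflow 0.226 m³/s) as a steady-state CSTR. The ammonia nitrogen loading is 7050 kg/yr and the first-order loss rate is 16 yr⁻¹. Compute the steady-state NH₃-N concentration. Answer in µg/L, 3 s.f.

34.8 µg/L

Outflow Q = 0.226 m³/s × 3.156e+07 s/yr = 7.132e+06 m³/yr.
Steady-state CSTR mass balance: W = Q·C + k·V·C, so C = W/(Q + kV).
Q + kV = 7.132e+06 + 16·1.22e+07 = 2.023e+08 m³/yr.
C = 7050/2.023e+08 = 3.484e-05 kg/m³ = 0.03484 mg/L = 34.84 µg/L.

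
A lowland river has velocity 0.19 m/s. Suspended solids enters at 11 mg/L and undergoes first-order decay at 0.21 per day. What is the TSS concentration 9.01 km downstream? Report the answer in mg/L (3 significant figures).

Travel time t = 9.01 km / 0.19 m/s = 9010/0.19 = 4.742e+04 s = 0.5489 d.
First-order decay: C = 11·exp(−0.21·0.5489) = 11·0.8911 = 9.802 mg/L.

9.80 mg/L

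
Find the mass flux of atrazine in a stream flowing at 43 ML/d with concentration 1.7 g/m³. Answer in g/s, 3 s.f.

0.846 g/s

43 ML/d = 0.4977 m³/s.
Mass flux = Q·C = 0.4977 m³/s × 1.7 g/m³ = 0.8461 g/s.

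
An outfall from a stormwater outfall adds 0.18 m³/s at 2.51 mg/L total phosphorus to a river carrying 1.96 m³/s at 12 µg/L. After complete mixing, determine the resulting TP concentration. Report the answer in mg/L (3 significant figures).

12 µg/L = 0.012 mg/L.
Flow-weighted mixing gives C = (0.18·2.51 + 1.96·0.012) / (0.18 + 1.96) = 0.4753/2.14 = 0.2221 mg/L.

0.222 mg/L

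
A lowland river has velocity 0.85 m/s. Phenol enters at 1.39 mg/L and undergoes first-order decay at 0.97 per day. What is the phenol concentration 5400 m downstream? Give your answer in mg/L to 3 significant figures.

Travel time t = 5400 m / 0.85 m/s = 5400/0.85 = 6353 s = 0.07353 d.
First-order decay: C = 1.39·exp(−0.97·0.07353) = 1.39·0.9312 = 1.294 mg/L.

1.29 mg/L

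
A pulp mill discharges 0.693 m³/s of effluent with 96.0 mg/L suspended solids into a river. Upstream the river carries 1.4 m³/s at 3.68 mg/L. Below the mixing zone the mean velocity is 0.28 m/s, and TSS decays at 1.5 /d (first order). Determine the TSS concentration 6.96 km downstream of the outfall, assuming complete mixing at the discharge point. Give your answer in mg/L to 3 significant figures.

22.2 mg/L

After complete mixing, C₀ = (0.693·96 + 1.4·3.68) / 2.093 = 34.25 mg/L.
Travel time t = 6960 m / 0.28 m/s = 2.486e+04 s = 0.2877 d.
C = 34.25·exp(−1.5·0.2877) = 34.25·0.6495 = 22.24 mg/L.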